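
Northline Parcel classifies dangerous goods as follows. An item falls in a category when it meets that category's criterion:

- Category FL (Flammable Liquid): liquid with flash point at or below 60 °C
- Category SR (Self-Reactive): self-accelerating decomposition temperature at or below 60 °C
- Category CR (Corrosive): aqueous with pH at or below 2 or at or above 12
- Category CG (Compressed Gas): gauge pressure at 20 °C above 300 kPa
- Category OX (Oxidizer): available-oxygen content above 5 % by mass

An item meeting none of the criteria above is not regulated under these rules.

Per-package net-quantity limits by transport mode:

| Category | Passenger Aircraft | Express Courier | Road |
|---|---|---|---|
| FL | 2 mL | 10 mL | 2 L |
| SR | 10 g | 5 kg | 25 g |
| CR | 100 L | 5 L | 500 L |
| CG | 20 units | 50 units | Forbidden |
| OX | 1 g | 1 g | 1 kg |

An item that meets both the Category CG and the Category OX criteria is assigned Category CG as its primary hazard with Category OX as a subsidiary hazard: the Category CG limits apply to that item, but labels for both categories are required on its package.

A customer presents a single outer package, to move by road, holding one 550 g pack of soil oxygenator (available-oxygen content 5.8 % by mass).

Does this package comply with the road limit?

Yes

The soil oxygenator has available-oxygen content 5.8 % by mass, which is > 5 % by mass, so it is Category OX (Oxidizer).
Category OX quantity: 550 g.
That is within the Category OX road limit of 1 kg.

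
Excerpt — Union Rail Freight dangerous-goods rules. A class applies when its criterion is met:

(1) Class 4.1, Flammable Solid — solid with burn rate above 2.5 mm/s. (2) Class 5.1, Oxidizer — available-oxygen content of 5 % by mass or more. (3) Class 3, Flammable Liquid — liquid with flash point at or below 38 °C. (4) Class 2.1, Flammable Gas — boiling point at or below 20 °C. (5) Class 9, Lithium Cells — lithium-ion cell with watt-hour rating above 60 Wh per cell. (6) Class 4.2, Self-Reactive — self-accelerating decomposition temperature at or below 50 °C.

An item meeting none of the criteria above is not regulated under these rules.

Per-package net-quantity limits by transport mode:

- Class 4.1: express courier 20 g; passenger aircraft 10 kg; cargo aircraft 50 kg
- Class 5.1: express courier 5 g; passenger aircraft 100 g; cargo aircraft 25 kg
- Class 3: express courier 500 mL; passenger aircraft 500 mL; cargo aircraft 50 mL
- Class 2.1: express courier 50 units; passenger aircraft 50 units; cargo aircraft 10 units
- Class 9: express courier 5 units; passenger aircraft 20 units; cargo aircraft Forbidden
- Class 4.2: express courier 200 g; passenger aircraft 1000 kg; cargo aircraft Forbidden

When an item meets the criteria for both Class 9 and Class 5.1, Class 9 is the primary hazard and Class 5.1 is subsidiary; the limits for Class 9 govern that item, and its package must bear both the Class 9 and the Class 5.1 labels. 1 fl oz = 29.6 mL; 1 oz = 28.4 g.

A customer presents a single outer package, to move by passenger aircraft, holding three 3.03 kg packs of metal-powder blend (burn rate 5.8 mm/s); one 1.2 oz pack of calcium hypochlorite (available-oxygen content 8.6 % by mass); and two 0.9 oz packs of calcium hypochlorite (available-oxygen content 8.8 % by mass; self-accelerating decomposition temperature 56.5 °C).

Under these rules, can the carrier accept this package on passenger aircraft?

Yes

With burn rate 5.8 mm/s (> 2.5 mm/s), the metal-powder blend falls in Class 4.1.
The calcium hypochlorite has available-oxygen content 8.6 % by mass, which is ≥ 5 % by mass, so it is Class 5.1 (Oxidizer).
With available-oxygen content 8.8 % by mass (≥ 5 % by mass), the calcium hypochlorite falls in Class 5.1.
Class 4.1 quantity: three 3.03 kg packs = 9.09 kg.
9.09 kg is within the passenger aircraft limit of 10 kg for Class 4.1.
Total Class 5.1: (one 1.2 oz pack = 34.08 g) + (two 0.9 oz packs = 51.12 g) = 85.2 g.
That is within the Class 5.1 passenger aircraft limit of 100 g.
Every hazard class is within its passenger aircraft limit and no segregation rule is violated.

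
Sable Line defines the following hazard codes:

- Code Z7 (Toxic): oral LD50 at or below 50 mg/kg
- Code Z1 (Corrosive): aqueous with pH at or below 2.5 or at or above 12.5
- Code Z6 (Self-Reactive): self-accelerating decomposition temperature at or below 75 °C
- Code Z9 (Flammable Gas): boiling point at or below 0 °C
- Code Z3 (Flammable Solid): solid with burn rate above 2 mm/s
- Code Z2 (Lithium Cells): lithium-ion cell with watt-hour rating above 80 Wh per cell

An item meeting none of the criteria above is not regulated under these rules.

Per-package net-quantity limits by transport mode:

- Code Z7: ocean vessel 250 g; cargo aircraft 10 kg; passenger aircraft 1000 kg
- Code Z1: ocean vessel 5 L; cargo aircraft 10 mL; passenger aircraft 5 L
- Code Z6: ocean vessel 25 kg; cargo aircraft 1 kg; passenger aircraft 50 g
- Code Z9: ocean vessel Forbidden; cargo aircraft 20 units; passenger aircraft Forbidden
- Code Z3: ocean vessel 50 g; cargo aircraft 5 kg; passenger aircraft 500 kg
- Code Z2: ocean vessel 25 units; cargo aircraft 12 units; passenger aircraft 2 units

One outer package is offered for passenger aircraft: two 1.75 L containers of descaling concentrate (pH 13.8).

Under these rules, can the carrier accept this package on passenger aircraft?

The descaling concentrate has pH 13.8, which is ≥ 12.5, so it is Code Z1 (Corrosive).
Code Z1 quantity: two 1.75 L containers = 3.5 L.
That is within the Code Z1 passenger aircraft limit of 5 L.

Yes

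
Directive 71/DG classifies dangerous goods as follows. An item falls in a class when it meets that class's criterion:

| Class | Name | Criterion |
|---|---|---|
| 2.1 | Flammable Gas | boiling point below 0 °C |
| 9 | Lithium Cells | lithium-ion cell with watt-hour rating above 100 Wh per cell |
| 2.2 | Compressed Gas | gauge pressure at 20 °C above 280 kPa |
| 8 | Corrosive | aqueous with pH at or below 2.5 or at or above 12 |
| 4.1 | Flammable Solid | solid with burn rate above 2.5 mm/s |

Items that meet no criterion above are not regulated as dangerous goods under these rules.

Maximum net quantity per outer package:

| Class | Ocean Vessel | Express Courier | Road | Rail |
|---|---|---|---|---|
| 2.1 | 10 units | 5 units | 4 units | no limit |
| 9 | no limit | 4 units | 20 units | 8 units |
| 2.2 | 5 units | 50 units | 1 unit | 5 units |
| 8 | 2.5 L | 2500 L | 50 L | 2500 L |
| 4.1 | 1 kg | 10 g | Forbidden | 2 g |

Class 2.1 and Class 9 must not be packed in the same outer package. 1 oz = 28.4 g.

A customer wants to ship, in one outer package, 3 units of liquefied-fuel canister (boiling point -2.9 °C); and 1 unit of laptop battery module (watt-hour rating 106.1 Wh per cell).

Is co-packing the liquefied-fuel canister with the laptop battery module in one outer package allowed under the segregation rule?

No

The liquefied-fuel canister has boiling point -2.9 °C, which is < 0 °C, so it is Class 2.1 (Flammable Gas).
With watt-hour rating 106.1 Wh per cell (> 100 Wh per cell), the laptop battery module falls in Class 9.
Class 2.1 and Class 9 may not share an outer package.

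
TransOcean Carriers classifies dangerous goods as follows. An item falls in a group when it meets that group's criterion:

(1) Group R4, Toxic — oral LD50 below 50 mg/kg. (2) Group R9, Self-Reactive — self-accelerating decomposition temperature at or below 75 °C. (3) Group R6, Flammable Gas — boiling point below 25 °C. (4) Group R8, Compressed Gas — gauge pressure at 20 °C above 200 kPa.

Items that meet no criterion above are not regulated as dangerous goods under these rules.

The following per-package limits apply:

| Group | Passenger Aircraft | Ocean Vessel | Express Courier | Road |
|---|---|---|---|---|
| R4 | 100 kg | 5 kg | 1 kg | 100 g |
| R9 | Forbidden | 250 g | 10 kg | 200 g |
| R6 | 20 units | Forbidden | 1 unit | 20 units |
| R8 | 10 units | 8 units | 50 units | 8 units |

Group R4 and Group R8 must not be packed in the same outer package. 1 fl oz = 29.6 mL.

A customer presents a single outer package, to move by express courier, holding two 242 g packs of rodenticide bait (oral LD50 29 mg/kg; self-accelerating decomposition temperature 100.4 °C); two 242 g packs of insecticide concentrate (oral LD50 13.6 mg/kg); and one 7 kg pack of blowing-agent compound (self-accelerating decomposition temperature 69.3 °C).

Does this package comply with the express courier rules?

The rodenticide bait has oral LD50 29 mg/kg, which is < 50 mg/kg, so it is Group R4 (Toxic).
The insecticide concentrate has oral LD50 13.6 mg/kg, which is < 50 mg/kg, so it is Group R4 (Toxic).
With self-accelerating decomposition temperature 69.3 °C (≤ 75 °C), the blowing-agent compound falls in Group R9.
Total Group R4: (two 242 g packs = 484 g) + (two 242 g packs = 484 g) = 968 g.
968 g is within the express courier limit of 1 kg for Group R4.
Group R9 quantity: 7 kg.
7 kg ≤ 10 kg (express courier limit, Group R9) — within limit.
The segregation rule (Group R4 with Group R8) does not apply to Group R4 with Group R9.
Every hazard group is within its express courier limit and no segregation rule is violated.

Yes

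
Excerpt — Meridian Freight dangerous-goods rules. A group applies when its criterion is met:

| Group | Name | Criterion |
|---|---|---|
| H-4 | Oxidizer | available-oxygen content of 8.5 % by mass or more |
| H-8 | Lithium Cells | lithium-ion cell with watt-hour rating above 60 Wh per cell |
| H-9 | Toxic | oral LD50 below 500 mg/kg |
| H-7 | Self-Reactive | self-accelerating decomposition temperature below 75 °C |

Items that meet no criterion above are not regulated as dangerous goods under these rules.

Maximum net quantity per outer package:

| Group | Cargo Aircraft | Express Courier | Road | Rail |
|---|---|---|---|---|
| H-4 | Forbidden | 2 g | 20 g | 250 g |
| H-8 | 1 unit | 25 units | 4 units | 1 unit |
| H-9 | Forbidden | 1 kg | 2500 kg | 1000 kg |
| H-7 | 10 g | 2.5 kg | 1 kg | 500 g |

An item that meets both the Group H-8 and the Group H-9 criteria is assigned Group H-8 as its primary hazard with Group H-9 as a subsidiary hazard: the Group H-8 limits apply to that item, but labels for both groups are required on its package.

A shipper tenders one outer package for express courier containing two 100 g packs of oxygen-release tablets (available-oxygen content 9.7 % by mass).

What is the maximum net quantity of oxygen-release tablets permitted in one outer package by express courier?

The oxygen-release tablets have available-oxygen content 9.7 % by mass, which is ≥ 8.5 % by mass, so they are Group H-4 (Oxidizer).
The express courier limit for Group H-4 is 2 g.

2 g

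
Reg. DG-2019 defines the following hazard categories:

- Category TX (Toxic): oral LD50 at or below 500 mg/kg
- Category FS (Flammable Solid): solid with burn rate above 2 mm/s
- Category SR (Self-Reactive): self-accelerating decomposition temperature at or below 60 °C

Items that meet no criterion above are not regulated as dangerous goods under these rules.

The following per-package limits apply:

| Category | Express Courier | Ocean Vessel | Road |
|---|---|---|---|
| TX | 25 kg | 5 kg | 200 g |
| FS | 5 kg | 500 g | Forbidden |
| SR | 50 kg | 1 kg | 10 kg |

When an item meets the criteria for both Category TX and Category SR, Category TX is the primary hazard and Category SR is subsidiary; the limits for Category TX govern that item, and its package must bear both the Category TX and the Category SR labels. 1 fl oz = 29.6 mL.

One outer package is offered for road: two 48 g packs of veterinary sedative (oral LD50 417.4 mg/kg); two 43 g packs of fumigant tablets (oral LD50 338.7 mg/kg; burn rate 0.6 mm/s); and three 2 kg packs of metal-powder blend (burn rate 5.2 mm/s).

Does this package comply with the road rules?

No

Veterinary sedative: oral LD50 417.4 mg/kg ≤ 500 mg/kg → Category TX (Toxic).
Fumigant tablets: oral LD50 338.7 mg/kg ≤ 500 mg/kg → Category TX (Toxic).
The metal-powder blend has burn rate 5.2 mm/s, which is > 2 mm/s, so it is Category FS (Flammable Solid).
Total Category TX: (two 48 g packs = 96 g) + (two 43 g packs = 86 g) = 182 g.
182 g ≤ 200 g (road limit, Category TX) — within limit.
Category FS quantity: three 2 kg packs = 6 kg.
By road, Category FS is Forbidden regardless of quantity.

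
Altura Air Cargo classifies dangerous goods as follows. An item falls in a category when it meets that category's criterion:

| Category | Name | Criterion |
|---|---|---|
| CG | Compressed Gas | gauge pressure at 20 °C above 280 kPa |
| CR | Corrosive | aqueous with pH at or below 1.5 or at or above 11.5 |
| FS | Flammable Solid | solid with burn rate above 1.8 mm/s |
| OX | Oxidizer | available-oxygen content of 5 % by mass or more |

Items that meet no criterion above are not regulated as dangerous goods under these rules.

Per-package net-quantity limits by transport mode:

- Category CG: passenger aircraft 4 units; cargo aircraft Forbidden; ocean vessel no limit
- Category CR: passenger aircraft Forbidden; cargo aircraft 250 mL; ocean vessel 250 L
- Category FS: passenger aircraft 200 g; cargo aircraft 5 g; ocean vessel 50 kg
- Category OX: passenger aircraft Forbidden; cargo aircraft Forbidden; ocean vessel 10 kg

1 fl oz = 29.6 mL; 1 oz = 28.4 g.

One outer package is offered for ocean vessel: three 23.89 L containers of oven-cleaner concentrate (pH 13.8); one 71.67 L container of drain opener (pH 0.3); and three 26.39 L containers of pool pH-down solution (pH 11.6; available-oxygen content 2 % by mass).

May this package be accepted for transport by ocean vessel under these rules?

The oven-cleaner concentrate has pH 13.8, which is ≥ 11.5, so it is Category CR (Corrosive).
Drain opener: pH 0.3 ≤ 1.5 → Category CR (Corrosive).
pH 11.6 meets the Category CR criterion (Corrosive), so the pool pH-down solution is Category CR.
Category CR net quantity: (three 23.89 L containers = 71.67 L) + 71.67 L + (three 26.39 L containers = 79.17 L) = 222.51 L.
222.51 L is within the ocean vessel limit of 250 L for Category CR.

Yes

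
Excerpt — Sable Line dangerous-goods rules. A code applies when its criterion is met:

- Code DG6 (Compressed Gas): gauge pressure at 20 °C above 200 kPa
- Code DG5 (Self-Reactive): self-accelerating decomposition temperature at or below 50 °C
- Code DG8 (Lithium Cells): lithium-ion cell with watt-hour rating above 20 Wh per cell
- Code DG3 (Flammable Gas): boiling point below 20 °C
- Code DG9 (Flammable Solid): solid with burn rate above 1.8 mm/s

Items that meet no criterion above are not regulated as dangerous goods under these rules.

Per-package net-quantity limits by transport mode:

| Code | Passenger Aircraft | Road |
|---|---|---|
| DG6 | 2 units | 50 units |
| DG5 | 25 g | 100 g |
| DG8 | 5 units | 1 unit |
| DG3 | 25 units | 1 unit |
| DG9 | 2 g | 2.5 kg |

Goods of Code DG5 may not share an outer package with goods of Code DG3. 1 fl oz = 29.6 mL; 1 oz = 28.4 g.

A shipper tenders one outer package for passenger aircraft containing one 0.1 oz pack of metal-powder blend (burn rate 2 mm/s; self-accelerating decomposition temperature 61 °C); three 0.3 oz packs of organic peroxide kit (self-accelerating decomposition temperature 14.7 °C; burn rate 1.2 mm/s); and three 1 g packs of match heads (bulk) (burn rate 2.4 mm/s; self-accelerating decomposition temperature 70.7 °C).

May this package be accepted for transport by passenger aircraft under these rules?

No

The metal-powder blend has burn rate 2 mm/s, which is > 1.8 mm/s, so it is Code DG9 (Flammable Solid).
Organic peroxide kit: self-accelerating decomposition temperature 14.7 °C ≤ 50 °C → Code DG5 (Self-Reactive).
With burn rate 2.4 mm/s (> 1.8 mm/s), the match heads (bulk) fall in Code DG9.
Code DG5 quantity: three 0.3 oz packs = 25.56 g.
25.56 g > 25 g (passenger aircraft limit, Code DG5) — over the limit.
Total Code DG9: (one 0.1 oz pack = 2.84 g) + (three 1 g packs = 3 g) = 5.84 g.
5.84 g exceeds the passenger aircraft limit of 2 g for Code DG9.
The segregation rule (Code DG5 with Code DG3) does not apply to Code DG5 with Code DG9.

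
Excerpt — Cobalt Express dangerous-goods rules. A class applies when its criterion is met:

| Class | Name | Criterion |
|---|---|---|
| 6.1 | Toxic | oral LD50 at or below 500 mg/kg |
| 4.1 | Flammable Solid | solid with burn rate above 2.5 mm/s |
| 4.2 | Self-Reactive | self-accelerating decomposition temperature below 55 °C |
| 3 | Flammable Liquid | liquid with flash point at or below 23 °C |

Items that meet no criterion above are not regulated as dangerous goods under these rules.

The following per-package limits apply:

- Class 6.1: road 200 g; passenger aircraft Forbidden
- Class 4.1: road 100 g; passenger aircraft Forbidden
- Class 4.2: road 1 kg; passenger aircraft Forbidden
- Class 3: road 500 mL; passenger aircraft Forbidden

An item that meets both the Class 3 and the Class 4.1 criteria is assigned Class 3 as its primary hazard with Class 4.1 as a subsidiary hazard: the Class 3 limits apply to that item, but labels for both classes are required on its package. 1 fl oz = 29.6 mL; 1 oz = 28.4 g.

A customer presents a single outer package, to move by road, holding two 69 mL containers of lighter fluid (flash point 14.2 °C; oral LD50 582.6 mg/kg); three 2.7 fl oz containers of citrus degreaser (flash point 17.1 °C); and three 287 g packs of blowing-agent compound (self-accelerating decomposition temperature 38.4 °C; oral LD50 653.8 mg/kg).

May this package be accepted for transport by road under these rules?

Lighter fluid: flash point 14.2 °C ≤ 23 °C → Class 3 (Flammable Liquid).
Flash point 17.1 °C meets the Class 3 criterion (Flammable Liquid), so the citrus degreaser is Class 3.
With self-accelerating decomposition temperature 38.4 °C (< 55 °C), the blowing-agent compound falls in Class 4.2.
Total Class 3: (two 69 mL containers = 138 mL) + (three 2.7 fl oz containers = 239.76 mL) = 377.76 mL.
377.76 mL ≤ 500 mL (road limit, Class 3) — within limit.
Class 4.2 quantity: three 287 g packs = 861 g.
That is within the Class 4.2 road limit of 1 kg.
Every hazard class is within its road limit and no segregation rule is violated.

Yes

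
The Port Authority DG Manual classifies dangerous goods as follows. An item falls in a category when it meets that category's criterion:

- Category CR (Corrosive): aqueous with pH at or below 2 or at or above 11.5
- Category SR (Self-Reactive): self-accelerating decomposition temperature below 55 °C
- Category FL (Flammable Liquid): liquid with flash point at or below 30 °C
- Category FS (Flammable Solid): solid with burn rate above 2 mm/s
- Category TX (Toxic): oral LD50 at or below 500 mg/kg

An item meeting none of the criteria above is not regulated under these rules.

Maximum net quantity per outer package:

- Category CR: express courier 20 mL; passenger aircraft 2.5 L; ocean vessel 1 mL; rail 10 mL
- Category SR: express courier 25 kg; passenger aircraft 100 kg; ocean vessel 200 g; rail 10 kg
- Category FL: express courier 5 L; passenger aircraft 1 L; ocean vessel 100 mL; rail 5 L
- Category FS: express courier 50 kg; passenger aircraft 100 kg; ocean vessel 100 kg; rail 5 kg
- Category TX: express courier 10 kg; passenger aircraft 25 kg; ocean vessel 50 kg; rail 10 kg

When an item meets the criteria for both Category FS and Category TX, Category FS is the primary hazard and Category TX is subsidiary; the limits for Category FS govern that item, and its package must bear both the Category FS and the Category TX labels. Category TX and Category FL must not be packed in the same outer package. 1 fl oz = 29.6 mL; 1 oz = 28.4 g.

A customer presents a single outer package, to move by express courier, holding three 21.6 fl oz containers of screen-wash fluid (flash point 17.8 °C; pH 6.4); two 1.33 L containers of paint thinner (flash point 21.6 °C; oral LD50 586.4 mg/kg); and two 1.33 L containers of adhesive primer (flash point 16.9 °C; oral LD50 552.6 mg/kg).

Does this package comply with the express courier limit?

With flash point 17.8 °C (≤ 30 °C), the screen-wash fluid falls in Category FL.
Paint thinner: flash point 21.6 °C ≤ 30 °C → Category FL (Flammable Liquid).
Adhesive primer: flash point 16.9 °C ≤ 30 °C → Category FL (Flammable Liquid).
Total Category FL: (three 21.6 fl oz containers = 1918.08 mL) + (two 1.33 L containers = 2.66 L) + (two 1.33 L containers = 2.66 L) = 7238.08 mL.
That exceeds the Category FL express courier limit of 5 L.

No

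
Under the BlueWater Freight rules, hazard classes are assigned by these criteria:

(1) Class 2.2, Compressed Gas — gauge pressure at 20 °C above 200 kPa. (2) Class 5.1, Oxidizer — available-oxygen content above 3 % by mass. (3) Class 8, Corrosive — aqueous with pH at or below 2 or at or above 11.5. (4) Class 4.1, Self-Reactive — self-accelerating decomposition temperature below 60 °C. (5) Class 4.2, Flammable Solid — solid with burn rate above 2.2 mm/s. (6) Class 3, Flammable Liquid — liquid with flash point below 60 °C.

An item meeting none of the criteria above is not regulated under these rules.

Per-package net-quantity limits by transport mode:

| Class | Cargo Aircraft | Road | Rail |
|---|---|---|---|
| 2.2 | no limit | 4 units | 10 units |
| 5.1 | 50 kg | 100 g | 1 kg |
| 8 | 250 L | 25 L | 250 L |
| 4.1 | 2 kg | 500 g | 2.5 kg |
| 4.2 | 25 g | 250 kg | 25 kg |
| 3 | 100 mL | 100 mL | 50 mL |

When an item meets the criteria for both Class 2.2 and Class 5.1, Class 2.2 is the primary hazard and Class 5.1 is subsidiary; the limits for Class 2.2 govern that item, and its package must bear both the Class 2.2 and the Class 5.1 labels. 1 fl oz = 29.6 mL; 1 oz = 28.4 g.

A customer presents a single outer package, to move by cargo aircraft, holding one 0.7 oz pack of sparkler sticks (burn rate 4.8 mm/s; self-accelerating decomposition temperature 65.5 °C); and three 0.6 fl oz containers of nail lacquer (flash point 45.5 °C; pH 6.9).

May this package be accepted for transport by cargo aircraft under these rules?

Burn rate 4.8 mm/s meets the Class 4.2 criterion (Flammable Solid), so the sparkler sticks are Class 4.2.
Flash point 45.5 °C meets the Class 3 criterion (Flammable Liquid), so the nail lacquer is Class 3.
Class 4.2 quantity: one 0.7 oz pack = 19.88 g.
19.88 g ≤ 25 g (cargo aircraft limit, Class 4.2) — within limit.
Class 3 quantity: three 0.6 fl oz containers = 53.28 mL.
53.28 mL is within the cargo aircraft limit of 100 mL for Class 3.
Every hazard class is within its cargo aircraft limit and no segregation rule is violated.

Yes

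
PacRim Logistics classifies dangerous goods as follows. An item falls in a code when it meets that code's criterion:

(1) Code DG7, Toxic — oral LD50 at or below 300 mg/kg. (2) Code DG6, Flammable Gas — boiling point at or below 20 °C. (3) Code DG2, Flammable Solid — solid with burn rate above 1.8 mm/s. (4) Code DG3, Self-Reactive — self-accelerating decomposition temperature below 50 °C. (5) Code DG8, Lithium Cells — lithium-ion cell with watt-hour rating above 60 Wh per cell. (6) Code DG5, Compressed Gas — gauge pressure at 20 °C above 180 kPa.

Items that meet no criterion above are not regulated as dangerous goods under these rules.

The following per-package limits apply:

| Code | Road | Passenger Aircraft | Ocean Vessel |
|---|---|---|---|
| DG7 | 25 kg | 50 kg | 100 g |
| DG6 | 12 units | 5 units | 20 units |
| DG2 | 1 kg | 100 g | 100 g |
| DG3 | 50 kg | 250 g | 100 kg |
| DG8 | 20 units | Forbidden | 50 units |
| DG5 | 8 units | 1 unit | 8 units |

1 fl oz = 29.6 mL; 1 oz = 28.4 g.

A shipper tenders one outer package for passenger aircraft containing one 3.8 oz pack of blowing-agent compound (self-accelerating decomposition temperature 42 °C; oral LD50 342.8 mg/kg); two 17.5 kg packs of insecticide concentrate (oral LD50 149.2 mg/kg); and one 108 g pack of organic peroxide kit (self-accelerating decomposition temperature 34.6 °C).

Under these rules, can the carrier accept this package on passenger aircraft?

Yes

Blowing-agent compound: self-accelerating decomposition temperature 42 °C < 50 °C → Code DG3 (Self-Reactive).
Oral LD50 149.2 mg/kg meets the Code DG7 criterion (Toxic), so the insecticide concentrate is Code DG7.
Self-accelerating decomposition temperature 34.6 °C meets the Code DG3 criterion (Self-Reactive), so the organic peroxide kit is Code DG3.
Total Code DG3: (one 3.8 oz pack = 107.92 g) + 108 g = 215.92 g.
215.92 g ≤ 250 g (passenger aircraft limit, Code DG3) — within limit.
Code DG7 quantity: two 17.5 kg packs = 35 kg.
35 kg ≤ 50 kg (passenger aircraft limit, Code DG7) — within limit.
Every hazard code is within its passenger aircraft limit and no segregation rule is violated.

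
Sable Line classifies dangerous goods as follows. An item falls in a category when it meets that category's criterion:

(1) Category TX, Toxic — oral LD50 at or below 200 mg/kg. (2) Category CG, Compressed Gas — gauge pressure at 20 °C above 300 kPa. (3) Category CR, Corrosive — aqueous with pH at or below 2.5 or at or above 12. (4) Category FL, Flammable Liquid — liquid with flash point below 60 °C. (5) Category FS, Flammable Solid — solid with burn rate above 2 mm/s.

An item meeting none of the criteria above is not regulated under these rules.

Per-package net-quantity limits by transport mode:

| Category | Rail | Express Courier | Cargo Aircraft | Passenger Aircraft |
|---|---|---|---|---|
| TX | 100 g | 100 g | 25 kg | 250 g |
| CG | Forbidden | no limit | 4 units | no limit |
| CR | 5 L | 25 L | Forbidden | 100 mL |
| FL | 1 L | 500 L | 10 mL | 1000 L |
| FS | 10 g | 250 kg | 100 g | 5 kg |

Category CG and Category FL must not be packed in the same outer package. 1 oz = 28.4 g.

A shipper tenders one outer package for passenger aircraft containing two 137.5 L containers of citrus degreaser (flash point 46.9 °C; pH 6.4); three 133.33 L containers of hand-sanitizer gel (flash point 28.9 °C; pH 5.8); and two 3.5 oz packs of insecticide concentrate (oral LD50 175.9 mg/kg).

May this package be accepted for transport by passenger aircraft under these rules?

Yes

The citrus degreaser has flash point 46.9 °C, which is < 60 °C, so it is Category FL (Flammable Liquid).
Flash point 28.9 °C meets the Category FL criterion (Flammable Liquid), so the hand-sanitizer gel is Category FL.
Insecticide concentrate: oral LD50 175.9 mg/kg ≤ 200 mg/kg → Category TX (Toxic).
Category TX quantity: two 3.5 oz packs = 198.8 g.
198.8 g is within the passenger aircraft limit of 250 g for Category TX.
Category FL net quantity: (two 137.5 L containers = 275 L) + (three 133.33 L containers = 399.99 L) = 674.99 L.
That is within the Category FL passenger aircraft limit of 1000 L.
The segregation rule (Category CG with Category FL) does not apply to Category TX with Category FL.
Every hazard category is within its passenger aircraft limit and no segregation rule is violated.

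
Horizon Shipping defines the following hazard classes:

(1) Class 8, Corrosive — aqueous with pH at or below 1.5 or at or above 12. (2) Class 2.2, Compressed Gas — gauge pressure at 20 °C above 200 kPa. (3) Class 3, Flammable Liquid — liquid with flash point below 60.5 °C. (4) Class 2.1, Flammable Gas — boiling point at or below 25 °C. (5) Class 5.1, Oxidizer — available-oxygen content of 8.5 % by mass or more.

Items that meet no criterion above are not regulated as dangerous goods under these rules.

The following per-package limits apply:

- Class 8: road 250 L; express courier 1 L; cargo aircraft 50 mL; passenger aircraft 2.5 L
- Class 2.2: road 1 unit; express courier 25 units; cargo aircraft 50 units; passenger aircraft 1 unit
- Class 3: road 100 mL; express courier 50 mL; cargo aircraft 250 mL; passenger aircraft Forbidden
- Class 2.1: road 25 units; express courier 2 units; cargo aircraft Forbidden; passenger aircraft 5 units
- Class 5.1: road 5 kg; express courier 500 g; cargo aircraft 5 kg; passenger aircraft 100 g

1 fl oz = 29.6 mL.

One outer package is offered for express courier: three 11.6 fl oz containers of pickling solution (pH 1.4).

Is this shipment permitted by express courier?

No

pH 1.4 meets the Class 8 criterion (Corrosive), so the pickling solution is Class 8.
Class 8 quantity: three 11.6 fl oz containers = 1030.08 mL.
That exceeds the Class 8 express courier limit of 1 L.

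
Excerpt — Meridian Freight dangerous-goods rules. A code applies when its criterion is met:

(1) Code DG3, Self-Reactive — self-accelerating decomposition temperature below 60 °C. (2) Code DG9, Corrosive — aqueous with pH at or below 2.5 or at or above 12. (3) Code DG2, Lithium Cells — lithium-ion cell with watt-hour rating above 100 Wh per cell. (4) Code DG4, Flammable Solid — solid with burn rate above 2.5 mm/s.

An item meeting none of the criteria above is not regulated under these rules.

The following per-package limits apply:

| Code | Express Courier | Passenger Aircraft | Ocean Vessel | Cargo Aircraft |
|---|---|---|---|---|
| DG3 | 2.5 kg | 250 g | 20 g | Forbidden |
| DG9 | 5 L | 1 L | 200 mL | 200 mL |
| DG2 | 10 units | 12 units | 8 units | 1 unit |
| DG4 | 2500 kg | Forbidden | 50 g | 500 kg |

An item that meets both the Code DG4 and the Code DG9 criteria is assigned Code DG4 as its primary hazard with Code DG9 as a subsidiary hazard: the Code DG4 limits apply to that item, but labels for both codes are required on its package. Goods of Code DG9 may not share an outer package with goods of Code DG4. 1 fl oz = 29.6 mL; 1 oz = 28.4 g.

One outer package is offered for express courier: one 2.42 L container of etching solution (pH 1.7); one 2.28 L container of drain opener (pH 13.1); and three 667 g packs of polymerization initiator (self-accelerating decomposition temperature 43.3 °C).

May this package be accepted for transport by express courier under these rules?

Yes

With pH 1.7 (≤ 2.5), the etching solution falls in Code DG9.
Drain opener: pH 13.1 ≥ 12 → Code DG9 (Corrosive).
The polymerization initiator has self-accelerating decomposition temperature 43.3 °C, which is < 60 °C, so it is Code DG3 (Self-Reactive).
Code DG9 net quantity: 2.42 L + 2.28 L = 4.7 L.
4.7 L is within the express courier limit of 5 L for Code DG9.
Code DG3 quantity: three 667 g packs = 2.001 kg.
2.001 kg is within the express courier limit of 2.5 kg for Code DG3.
The segregation rule (Code DG9 with Code DG4) does not apply to Code DG9 with Code DG3.
Every hazard code is within its express courier limit and no segregation rule is violated.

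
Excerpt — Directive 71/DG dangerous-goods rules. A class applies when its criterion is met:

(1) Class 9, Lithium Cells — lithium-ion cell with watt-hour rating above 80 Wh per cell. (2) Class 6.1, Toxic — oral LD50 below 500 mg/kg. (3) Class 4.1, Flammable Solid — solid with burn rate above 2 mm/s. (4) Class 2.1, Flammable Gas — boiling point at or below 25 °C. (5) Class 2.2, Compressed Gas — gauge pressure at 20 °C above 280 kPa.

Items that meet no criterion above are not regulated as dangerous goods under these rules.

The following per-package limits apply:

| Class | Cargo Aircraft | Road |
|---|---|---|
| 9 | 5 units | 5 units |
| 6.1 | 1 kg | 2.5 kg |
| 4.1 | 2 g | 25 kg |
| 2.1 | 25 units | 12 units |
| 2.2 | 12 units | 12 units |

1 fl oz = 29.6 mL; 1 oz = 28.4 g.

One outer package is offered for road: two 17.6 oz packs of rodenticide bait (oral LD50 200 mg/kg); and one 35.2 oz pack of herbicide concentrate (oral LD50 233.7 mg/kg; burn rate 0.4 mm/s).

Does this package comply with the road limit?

Oral LD50 200 mg/kg meets the Class 6.1 criterion (Toxic), so the rodenticide bait is Class 6.1.
Herbicide concentrate: oral LD50 233.7 mg/kg < 500 mg/kg → Class 6.1 (Toxic).
Total Class 6.1: (two 17.6 oz packs = 999.68 g) + (one 35.2 oz pack = 999.68 g) = 1999.36 g.
That is within the Class 6.1 road limit of 2.5 kg.

Yes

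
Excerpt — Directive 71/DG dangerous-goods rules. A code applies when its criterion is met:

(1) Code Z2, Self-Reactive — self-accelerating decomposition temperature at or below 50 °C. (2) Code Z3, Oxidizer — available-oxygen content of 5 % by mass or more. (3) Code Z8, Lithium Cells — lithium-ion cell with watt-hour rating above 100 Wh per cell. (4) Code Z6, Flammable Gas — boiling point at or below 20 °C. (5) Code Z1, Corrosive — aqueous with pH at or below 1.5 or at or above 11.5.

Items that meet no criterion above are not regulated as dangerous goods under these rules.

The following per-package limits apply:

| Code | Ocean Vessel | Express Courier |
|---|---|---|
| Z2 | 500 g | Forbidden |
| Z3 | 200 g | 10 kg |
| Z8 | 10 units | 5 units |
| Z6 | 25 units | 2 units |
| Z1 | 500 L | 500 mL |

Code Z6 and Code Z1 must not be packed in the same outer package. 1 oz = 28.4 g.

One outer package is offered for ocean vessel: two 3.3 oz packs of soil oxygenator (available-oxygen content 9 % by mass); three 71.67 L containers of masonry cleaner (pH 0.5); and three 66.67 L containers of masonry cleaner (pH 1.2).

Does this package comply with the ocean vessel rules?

Soil oxygenator: available-oxygen content 9 % by mass ≥ 5 % by mass → Code Z3 (Oxidizer).
The masonry cleaner has pH 0.5, which is ≤ 1.5, so it is Code Z1 (Corrosive).
With pH 1.2 (≤ 1.5), the masonry cleaner falls in Code Z1.
Total Code Z1: (three 71.67 L containers = 215.01 L) + (three 66.67 L containers = 200.01 L) = 415.02 L.
415.02 L is within the ocean vessel limit of 500 L for Code Z1.
Code Z3 quantity: two 3.3 oz packs = 187.44 g.
187.44 g ≤ 200 g (ocean vessel limit, Code Z3) — within limit.
The segregation rule (Code Z6 with Code Z1) does not apply to Code Z1 with Code Z3.
Every hazard code is within its ocean vessel limit and no segregation rule is violated.

Yes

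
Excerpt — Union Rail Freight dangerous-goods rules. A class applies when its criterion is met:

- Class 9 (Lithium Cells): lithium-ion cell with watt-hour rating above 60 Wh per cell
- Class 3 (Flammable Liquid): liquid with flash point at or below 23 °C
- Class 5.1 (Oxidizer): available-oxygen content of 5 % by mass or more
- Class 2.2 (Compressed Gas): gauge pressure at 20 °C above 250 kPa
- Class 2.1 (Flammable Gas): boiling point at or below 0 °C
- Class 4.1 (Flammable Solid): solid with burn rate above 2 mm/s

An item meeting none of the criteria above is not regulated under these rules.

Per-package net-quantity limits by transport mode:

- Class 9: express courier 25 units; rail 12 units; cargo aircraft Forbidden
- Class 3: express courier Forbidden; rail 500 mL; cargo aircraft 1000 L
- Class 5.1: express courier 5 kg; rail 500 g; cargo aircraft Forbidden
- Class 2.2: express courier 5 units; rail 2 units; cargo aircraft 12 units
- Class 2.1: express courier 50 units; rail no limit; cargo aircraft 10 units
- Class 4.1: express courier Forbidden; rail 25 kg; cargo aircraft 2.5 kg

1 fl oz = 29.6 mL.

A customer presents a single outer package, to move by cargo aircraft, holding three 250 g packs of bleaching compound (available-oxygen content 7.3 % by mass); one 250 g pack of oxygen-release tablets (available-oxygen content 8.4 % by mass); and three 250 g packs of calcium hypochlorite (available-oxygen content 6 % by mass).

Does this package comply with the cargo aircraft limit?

No

The bleaching compound has available-oxygen content 7.3 % by mass, which is ≥ 5 % by mass, so it is Class 5.1 (Oxidizer).
Available-oxygen content 8.4 % by mass meets the Class 5.1 criterion (Oxidizer), so the oxygen-release tablets are Class 5.1.
Calcium hypochlorite: available-oxygen content 6 % by mass ≥ 5 % by mass → Class 5.1 (Oxidizer).
Class 5.1 net quantity: (three 250 g packs = 750 g) + 250 g + (three 250 g packs = 750 g) = 1.75 kg.
Class 5.1 is Forbidden by cargo aircraft.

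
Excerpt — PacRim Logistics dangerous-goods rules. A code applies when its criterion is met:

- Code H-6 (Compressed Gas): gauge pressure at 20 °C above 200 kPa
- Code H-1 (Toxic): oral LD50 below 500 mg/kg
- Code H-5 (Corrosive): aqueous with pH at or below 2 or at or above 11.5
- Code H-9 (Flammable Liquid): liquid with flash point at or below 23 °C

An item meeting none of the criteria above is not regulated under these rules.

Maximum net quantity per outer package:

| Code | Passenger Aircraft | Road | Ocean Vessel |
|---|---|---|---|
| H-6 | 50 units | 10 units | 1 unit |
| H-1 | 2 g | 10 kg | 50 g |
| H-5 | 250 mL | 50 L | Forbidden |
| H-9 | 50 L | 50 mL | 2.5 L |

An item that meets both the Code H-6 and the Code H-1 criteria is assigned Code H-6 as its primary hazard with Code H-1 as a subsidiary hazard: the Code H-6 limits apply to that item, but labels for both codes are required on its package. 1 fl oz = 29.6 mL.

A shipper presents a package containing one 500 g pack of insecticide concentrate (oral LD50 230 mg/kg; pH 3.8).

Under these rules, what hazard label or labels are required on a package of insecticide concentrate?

Code H-1

Insecticide concentrate: oral LD50 230 mg/kg < 500 mg/kg → Code H-1 (Toxic).
Only the Code H-1 label is required.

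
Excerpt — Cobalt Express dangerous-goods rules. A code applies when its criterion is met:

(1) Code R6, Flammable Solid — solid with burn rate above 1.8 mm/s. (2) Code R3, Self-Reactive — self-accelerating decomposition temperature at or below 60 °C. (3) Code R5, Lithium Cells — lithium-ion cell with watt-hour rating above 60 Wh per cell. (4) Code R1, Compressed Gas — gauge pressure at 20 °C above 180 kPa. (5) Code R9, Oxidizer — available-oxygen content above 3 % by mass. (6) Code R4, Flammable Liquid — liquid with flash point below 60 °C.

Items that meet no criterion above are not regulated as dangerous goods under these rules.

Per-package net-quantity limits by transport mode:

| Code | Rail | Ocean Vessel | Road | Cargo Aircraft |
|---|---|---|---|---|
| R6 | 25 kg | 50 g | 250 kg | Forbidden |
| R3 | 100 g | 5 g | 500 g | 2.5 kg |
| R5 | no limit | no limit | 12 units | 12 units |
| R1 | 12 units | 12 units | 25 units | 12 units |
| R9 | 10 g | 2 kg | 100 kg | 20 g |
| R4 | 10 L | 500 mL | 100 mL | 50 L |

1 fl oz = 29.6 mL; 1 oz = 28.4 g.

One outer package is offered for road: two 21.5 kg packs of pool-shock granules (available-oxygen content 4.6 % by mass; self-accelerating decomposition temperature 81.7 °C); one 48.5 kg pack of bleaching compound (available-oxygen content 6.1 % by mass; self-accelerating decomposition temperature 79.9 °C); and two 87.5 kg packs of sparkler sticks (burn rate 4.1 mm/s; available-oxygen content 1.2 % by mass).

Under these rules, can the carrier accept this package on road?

With available-oxygen content 4.6 % by mass (> 3 % by mass), the pool-shock granules fall in Code R9.
Bleaching compound: available-oxygen content 6.1 % by mass > 3 % by mass → Code R9 (Oxidizer).
Sparkler sticks: burn rate 4.1 mm/s > 1.8 mm/s → Code R6 (Flammable Solid).
Code R6 quantity: two 87.5 kg packs = 175 kg.
175 kg ≤ 250 kg (road limit, Code R6) — within limit.
Total Code R9: (two 21.5 kg packs = 43 kg) + 48.5 kg = 91.5 kg.
That is within the Code R9 road limit of 100 kg.
Every hazard code is within its road limit and no segregation rule is violated.

Yes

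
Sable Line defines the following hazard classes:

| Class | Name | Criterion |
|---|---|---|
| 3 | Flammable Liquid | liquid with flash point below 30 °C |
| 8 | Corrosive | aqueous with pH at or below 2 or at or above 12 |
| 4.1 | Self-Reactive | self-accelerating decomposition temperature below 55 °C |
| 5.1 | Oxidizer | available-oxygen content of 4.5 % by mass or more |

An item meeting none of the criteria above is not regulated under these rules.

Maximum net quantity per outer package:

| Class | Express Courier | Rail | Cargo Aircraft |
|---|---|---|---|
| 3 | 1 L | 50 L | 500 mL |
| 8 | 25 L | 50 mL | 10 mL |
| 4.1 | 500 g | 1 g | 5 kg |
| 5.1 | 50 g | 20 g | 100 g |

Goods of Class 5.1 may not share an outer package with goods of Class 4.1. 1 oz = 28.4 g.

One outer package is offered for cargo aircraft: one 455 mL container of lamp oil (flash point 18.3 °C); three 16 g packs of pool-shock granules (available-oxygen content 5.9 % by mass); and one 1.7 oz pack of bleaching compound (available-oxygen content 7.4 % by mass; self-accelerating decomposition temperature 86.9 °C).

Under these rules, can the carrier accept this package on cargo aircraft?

Yes

Lamp oil: flash point 18.3 °C < 30 °C → Class 3 (Flammable Liquid).
The pool-shock granules have available-oxygen content 5.9 % by mass, which is ≥ 4.5 % by mass, so they are Class 5.1 (Oxidizer).
With available-oxygen content 7.4 % by mass (≥ 4.5 % by mass), the bleaching compound falls in Class 5.1.
Class 5.1 net quantity: (three 16 g packs = 48 g) + (one 1.7 oz pack = 48.28 g) = 96.28 g.
That is within the Class 5.1 cargo aircraft limit of 100 g.
Class 3 quantity: 455 mL.
455 mL ≤ 500 mL (cargo aircraft limit, Class 3) — within limit.
The segregation rule (Class 5.1 with Class 4.1) does not apply to Class 5.1 with Class 3.
Every hazard class is within its cargo aircraft limit and no segregation rule is violated.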